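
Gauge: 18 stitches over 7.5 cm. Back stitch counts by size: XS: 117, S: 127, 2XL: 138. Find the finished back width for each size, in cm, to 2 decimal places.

18/7.5 = 2.4 sts per cm.
XS: 117 / 2.4 = 48.750 → 48.75 cm.
S: 127 / 2.4 = 52.917 → 52.92 cm.
2XL: 138 / 2.4 = 57.500 → 57.50 cm.

XS 48.75 cm; S 52.92 cm; 2XL 57.50 cm.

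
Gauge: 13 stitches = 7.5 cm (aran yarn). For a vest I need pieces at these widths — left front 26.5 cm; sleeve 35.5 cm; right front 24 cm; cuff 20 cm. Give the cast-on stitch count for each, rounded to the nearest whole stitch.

left front 46; sleeve 62; right front 42; cuff 35.

Rate = 13/7.5 = 1.733 sts per cm.
left front: 26.5 × 1.733 = 45.93 → 46.
sleeve: 35.5 × 1.733 = 61.53 → 62.
right front: 24 × 1.733 = 41.60 → 42.
cuff: 20 × 1.733 = 34.67 → 35.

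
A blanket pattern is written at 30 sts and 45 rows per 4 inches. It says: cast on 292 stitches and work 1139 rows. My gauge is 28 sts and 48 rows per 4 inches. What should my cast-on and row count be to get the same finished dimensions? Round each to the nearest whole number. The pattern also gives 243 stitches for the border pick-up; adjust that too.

Stitches: 292 × 28/30 = 272.53 → 273.
Rows: 1139 × 48/45 = 1214.93 → 1215.
border pick-up: 243 × 28/30 = 226.80 → 227.

Cast on 273 stitches; work 1215 rows; border pick-up 227 stitches.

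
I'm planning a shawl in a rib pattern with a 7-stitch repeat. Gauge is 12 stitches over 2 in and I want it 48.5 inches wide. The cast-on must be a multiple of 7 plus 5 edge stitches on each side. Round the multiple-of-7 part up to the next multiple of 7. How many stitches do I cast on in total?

CO 297 sts.

12 / 2 = 6 sts per inch.
48.5 × 6 = 291.00 sts.
Less 10 edge sts → 281.00 for the repeat.
Next multiple of 7: 287.
Add back 10 edge sts → 297.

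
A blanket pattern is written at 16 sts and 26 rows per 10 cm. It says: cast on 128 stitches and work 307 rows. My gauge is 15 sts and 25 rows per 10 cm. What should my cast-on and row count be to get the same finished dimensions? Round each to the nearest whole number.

Stitches: 128 × 15/16 = 120.00 → 120.
Rows: 307 × 25/26 = 295.19 → 295.

Cast on 120 stitches; work 295 rows.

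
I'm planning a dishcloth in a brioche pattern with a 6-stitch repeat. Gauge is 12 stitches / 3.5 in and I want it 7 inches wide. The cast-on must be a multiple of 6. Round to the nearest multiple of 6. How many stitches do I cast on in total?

12 / 3.5 = 3.429 sts per inch.
7 × 3.429 = 24.00 sts.
Nearest multiple of 6: 24.

24 stitches.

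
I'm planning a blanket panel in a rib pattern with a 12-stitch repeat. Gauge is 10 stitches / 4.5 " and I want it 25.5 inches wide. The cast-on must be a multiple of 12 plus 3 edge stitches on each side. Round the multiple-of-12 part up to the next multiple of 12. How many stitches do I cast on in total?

CO 66 sts.

10 / 4.5 = 2.222 sts per inch.
25.5 × 2.222 = 56.67 sts.
Less 6 edge sts → 50.67 for the repeat.
Next multiple of 12: 60.
Add back 6 edge sts → 66.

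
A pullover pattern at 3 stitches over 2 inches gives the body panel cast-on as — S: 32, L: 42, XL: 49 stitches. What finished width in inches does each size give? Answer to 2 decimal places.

3/2 = 1.5 sts per in.
S: 32 / 1.5 = 21.333 → 21.33 in.
L: 42 / 1.5 = 28.000 → 28.00 in.
XL: 49 / 1.5 = 32.667 → 32.67 in.

S 21.33 inches; L 28.00 inches; XL 32.67 inches.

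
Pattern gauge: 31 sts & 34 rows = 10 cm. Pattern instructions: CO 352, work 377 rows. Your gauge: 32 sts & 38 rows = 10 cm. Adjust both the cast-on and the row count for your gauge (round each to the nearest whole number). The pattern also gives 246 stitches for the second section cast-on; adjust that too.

Stitches: 352 × 32/31 = 363.35 → 363.
Rows: 377 × 38/34 = 421.35 → 421.
second section cast-on: 246 × 32/31 = 253.94 → 254.

Cast on 363 stitches; work 421 rows; second section cast-on 254 stitches.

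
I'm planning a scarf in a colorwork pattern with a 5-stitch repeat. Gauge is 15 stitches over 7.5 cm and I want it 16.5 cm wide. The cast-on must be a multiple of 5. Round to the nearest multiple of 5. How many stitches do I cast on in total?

CO 35 sts.

15 / 7.5 = 2 sts per cm.
16.5 × 2 = 33.00 sts.
Nearest multiple of 5: 35.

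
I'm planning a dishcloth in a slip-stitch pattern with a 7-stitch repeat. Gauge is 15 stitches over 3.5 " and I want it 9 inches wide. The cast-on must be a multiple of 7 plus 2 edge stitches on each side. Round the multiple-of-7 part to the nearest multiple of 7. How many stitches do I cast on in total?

15 / 3.5 = 4.286 sts per inch.
9 × 4.286 = 38.57 sts.
Less 4 edge sts → 34.57 for the repeat.
Nearest multiple of 7: 35.
Add back 4 edge sts → 39.

39 stitches.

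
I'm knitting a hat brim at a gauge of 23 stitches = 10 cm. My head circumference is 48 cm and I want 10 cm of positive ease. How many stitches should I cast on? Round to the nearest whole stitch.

CO 133 sts.

Finished = 48 + 10 = 58 cm.
23 / 10 = 2.3 sts per cm.
58.00 × 2.3 = 133.40 sts.
→ 133 sts.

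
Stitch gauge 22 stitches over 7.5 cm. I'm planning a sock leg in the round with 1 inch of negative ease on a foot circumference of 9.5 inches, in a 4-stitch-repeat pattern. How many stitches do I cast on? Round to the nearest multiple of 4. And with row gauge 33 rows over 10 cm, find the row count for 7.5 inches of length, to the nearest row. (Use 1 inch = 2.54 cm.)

Finished = 9.5 − 1 = 8.5 inches.
8.5 inches × 2.54 = 21.59 cm.
22/7.5 = 2.933 sts per cm; 21.59 × 2.933 = 63.33 sts.
Nearest multiple of 4 → 64.
7.5 inches = 19.05 cm; × 3.3 = 62.87 → 63 rows.

Cast on 64 stitches; work 63 rows.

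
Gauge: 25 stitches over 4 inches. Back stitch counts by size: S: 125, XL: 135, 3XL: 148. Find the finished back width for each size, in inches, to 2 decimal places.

S 20.00 inches; XL 21.60 inches; 3XL 23.68 inches.

25/4 = 6.25 sts per in.
S: 125 / 6.25 = 20.000 → 20.00 in.
XL: 135 / 6.25 = 21.600 → 21.60 in.
3XL: 148 / 6.25 = 23.680 → 23.68 in.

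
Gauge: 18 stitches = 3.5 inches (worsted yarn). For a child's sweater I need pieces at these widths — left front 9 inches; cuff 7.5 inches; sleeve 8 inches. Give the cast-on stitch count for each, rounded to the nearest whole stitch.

left front 46; cuff 39; sleeve 41.

Rate = 18/3.5 = 5.143 sts per in.
left front: 9 × 5.143 = 46.29 → 46.
cuff: 7.5 × 5.143 = 38.57 → 39.
sleeve: 8 × 5.143 = 41.14 → 41.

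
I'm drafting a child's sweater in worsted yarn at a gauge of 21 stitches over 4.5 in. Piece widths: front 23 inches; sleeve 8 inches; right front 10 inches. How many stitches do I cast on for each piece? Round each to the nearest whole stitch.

front 107; sleeve 37; right front 47.

Rate = 21/4.5 = 4.667 sts per in.
front: 23 × 4.667 = 107.33 → 107.
sleeve: 8 × 4.667 = 37.33 → 37.
right front: 10 × 4.667 = 46.67 → 47.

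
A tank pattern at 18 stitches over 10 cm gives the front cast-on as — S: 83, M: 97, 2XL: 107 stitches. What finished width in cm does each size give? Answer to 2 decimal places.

18/10 = 1.8 sts per cm.
S: 83 / 1.8 = 46.111 → 46.11 cm.
M: 97 / 1.8 = 53.889 → 53.89 cm.
2XL: 107 / 1.8 = 59.444 → 59.44 cm.

S 46.11 cm; M 53.89 cm; 2XL 59.44 cm.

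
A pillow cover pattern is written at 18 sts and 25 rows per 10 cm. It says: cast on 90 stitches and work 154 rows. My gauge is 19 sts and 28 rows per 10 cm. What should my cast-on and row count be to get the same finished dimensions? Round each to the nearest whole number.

Stitches: 90 × 19/18 = 95.00 → 95.
Rows: 154 × 28/25 = 172.48 → 172.

Cast on 95 stitches; work 172 rows.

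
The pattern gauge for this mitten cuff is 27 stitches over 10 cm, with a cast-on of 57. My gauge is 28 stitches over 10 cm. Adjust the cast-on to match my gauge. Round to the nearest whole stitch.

Cast on 59 stitches.

Scale factor = 28 / 27 = 1.037.
57 × 28 / 27 = 59.11 sts.
→ 59 sts.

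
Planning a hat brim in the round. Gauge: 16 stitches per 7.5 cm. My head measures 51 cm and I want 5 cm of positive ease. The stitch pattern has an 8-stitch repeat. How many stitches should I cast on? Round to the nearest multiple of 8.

CO 120 sts.

Finished = 51 + 5 = 56 cm.
16 / 7.5 = 2.133 sts/cm.
56 × 2.133 = 119.47 sts.
Nearest multiple of 8: 120.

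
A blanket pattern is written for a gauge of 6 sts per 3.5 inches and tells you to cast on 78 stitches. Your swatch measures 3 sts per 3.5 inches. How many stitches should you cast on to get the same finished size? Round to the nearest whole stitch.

Scale factor = 3 / 6 = 0.500.
78 × 3 / 6 = 39.00 sts.

Cast on 39 stitches.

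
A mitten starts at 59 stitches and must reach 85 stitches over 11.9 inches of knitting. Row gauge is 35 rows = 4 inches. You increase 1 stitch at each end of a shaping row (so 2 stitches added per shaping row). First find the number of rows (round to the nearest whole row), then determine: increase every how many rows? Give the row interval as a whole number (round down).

Increase every 8th row.

Rows = 11.9 × 8.75 = 104.1 → 104 rows.
Stitches to add: 26 → 13 shaping rows (at 2 st each).
104 / 13 = 8.00 → every 8 rows.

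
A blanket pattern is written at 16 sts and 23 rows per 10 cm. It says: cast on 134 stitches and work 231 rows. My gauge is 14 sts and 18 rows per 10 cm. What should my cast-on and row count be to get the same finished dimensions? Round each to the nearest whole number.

Cast on 117 stitches; work 181 rows.

Stitches: 134 × 14/16 = 117.25 → 117.
Rows: 231 × 18/23 = 180.78 → 181.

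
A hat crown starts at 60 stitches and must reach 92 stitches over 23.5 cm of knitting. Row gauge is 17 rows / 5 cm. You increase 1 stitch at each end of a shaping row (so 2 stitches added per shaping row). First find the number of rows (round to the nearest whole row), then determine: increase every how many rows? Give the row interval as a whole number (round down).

Rows = 23.5 × 3.4 = 79.9 → 80 rows.
Stitches to add: 32 → 16 shaping rows (at 2 st each).
80 / 16 = 5.00 → every 5 rows.

Increase every 5th row.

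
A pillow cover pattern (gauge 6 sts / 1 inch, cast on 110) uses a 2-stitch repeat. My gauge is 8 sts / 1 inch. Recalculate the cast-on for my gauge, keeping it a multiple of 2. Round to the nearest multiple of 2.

CO 146 sts.

110 × 8 / 6 = 146.67.
Nearest multiple of 2: 146.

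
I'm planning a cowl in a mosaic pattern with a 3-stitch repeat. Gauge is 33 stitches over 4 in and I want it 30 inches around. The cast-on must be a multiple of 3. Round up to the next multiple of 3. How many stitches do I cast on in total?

Cast on 249 stitches.

33 / 4 = 8.25 sts per inch.
30 × 8.25 = 247.50 sts.
Next multiple of 3: 249.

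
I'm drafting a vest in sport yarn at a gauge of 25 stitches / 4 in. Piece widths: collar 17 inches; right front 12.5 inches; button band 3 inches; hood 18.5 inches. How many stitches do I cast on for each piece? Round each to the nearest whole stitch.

Rate = 25/4 = 6.25 sts per in.
collar: 17 × 6.25 = 106.25 → 106.
right front: 12.5 × 6.25 = 78.12 → 78.
button band: 3 × 6.25 = 18.75 → 19.
hood: 18.5 × 6.25 = 115.62 → 116.

collar 106; right front 78; button band 19; hood 116.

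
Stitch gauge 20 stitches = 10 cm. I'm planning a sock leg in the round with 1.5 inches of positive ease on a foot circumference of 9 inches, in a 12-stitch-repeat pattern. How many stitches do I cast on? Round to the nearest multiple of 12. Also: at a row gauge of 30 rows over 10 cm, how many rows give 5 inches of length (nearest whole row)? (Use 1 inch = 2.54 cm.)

Cast on 48 stitches; work 38 rows.

Finished = 9 + 1.5 = 10.5 inches.
10.5 inches × 2.54 = 26.67 cm.
20/10 = 2 sts per cm; 26.67 × 2 = 53.34 sts.
Nearest multiple of 12 → 48.
5 inches = 12.70 cm; × 3 = 38.10 → 38 rows.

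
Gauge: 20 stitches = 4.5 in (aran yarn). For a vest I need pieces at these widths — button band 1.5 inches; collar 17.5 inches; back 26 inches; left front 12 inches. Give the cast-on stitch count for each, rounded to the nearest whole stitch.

button band 7; collar 78; back 116; left front 53.

Rate = 20/4.5 = 4.444 sts per in.
button band: 1.5 × 4.444 = 6.67 → 7.
collar: 17.5 × 4.444 = 77.78 → 78.
back: 26 × 4.444 = 115.56 → 116.
left front: 12 × 4.444 = 53.33 → 53.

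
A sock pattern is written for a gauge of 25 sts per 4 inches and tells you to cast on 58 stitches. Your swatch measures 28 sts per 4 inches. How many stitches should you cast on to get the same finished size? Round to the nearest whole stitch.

Scale factor = 28 / 25 = 1.120.
58 × 28 / 25 = 64.96 sts.
→ 65 sts.

65 stitches.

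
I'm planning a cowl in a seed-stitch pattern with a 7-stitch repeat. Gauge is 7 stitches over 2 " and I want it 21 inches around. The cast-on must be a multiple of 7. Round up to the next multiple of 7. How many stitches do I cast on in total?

7 / 2 = 3.5 sts per inch.
21 × 3.5 = 73.50 sts.
Next multiple of 7: 77.

CO 77 sts.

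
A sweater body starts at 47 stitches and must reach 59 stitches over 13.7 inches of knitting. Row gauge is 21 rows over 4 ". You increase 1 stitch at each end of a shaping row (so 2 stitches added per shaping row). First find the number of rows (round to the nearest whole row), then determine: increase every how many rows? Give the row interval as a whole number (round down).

Rows = 13.7 × 5.25 = 71.9 → 72 rows.
Stitches to add: 12 → 6 shaping rows (at 2 st each).
72 / 6 = 12.00 → every 12 rows.

Increase every 12th row.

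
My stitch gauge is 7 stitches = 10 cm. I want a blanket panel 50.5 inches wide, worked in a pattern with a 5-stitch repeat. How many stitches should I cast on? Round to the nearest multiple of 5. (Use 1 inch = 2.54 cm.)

50.5 in = 50.5 × 2.54 = 128.27 cm.
7 / 10 = 0.7 sts/cm.
128.27 × 0.7 = 89.79 sts.
→ 90.

90 stitches.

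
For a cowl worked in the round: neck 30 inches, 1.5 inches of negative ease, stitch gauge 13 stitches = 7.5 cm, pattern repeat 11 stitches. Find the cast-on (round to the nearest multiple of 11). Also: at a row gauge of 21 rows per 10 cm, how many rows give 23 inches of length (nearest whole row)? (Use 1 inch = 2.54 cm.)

Finished = 30 − 1.5 = 28.5 inches.
28.5 inches × 2.54 = 72.39 cm.
13/7.5 = 1.733 sts per cm; 72.39 × 1.733 = 125.48 sts.
Nearest multiple of 11 → 121.
23 inches = 58.42 cm; × 2.1 = 122.68 → 123 rows.

Cast on 121 stitches; work 123 rows.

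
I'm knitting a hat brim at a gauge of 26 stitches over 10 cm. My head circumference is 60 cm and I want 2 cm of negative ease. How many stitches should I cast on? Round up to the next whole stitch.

CO 151 sts.

Finished = 60 − 2 = 58 cm.
26 / 10 = 2.6 sts per cm.
58.00 × 2.6 = 150.80 sts.
→ 151 sts.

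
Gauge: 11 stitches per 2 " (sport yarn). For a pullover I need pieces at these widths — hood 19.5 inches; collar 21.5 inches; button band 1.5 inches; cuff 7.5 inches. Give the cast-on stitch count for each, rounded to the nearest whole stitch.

hood 107; collar 118; button band 8; cuff 41.

Rate = 11/2 = 5.5 sts per in.
hood: 19.5 × 5.5 = 107.25 → 107.
collar: 21.5 × 5.5 = 118.25 → 118.
button band: 1.5 × 5.5 = 8.25 → 8.
cuff: 7.5 × 5.5 = 41.25 → 41.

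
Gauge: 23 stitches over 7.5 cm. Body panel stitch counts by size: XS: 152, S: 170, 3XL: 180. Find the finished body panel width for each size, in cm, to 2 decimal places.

23/7.5 = 3.067 sts per cm.
XS: 152 / 3.067 = 49.565 → 49.57 cm.
S: 170 / 3.067 = 55.435 → 55.43 cm.
3XL: 180 / 3.067 = 58.696 → 58.70 cm.

XS 49.57 cm; S 55.43 cm; 3XL 58.70 cm.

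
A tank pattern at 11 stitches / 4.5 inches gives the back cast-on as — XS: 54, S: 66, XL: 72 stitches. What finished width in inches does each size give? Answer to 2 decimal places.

11/4.5 = 2.444 sts per in.
XS: 54 / 2.444 = 22.091 → 22.09 in.
S: 66 / 2.444 = 27.000 → 27.00 in.
XL: 72 / 2.444 = 29.455 → 29.45 in.

XS 22.09 inches; S 27.00 inches; XL 29.45 inches.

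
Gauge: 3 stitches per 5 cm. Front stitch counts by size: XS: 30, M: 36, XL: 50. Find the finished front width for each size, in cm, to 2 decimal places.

3/5 = 0.6 sts per cm.
XS: 30 / 0.6 = 50.000 → 50.00 cm.
M: 36 / 0.6 = 60.000 → 60.00 cm.
XL: 50 / 0.6 = 83.333 → 83.33 cm.

XS 50.00 cm; M 60.00 cm; XL 83.33 cm.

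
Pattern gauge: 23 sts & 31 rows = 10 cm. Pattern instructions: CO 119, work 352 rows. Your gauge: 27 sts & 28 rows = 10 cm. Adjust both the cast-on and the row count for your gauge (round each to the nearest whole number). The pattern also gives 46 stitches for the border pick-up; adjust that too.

Stitches: 119 × 27/23 = 139.70 → 140.
Rows: 352 × 28/31 = 317.94 → 318.
border pick-up: 46 × 27/23 = 54.00 → 54.

Cast on 140 stitches; work 318 rows; border pick-up 54 stitches.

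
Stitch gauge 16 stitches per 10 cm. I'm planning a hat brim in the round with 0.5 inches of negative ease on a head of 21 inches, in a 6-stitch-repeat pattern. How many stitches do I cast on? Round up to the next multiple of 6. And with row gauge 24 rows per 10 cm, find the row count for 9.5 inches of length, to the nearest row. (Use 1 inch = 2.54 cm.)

Cast on 84 stitches; work 58 rows.

Finished = 21 − 0.5 = 20.5 inches.
20.5 inches × 2.54 = 52.07 cm.
16/10 = 1.6 sts per cm; 52.07 × 1.6 = 83.31 sts.
Next multiple of 6 → 84.
9.5 inches = 24.13 cm; × 2.4 = 57.91 → 58 rows.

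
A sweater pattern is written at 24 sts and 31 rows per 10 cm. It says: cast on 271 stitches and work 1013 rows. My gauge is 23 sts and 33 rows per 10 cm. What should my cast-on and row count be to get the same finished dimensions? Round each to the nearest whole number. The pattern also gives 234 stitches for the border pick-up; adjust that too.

Cast on 260 stitches; work 1078 rows; border pick-up 224 stitches.

Stitches: 271 × 23/24 = 259.71 → 260.
Rows: 1013 × 33/31 = 1078.35 → 1078.
border pick-up: 234 × 23/24 = 224.25 → 224.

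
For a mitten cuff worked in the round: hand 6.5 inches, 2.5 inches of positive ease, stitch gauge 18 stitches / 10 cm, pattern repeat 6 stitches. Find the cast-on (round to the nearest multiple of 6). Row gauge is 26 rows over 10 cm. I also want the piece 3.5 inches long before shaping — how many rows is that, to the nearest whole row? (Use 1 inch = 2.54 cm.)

Cast on 42 stitches; work 23 rows.

Finished = 6.5 + 2.5 = 9 inches.
9 inches × 2.54 = 22.86 cm.
18/10 = 1.8 sts per cm; 22.86 × 1.8 = 41.15 sts.
Nearest multiple of 6 → 42.
3.5 inches = 8.89 cm; × 2.6 = 23.11 → 23 rows.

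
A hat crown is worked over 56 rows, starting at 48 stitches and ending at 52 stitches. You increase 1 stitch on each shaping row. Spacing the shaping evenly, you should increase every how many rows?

Stitches to add: |52 − 48| = 4.
Shaping rows needed: 4 / 1 = 4.
56 rows / 4 = every 14 rows.

Increase every 14th row.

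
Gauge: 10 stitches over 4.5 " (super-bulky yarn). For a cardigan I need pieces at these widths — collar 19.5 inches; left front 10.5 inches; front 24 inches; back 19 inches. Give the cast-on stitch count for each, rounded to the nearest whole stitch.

collar 43; left front 23; front 53; back 42.

Rate = 10/4.5 = 2.222 sts per in.
collar: 19.5 × 2.222 = 43.33 → 43.
left front: 10.5 × 2.222 = 23.33 → 23.
front: 24 × 2.222 = 53.33 → 53.
back: 19 × 2.222 = 42.22 → 42.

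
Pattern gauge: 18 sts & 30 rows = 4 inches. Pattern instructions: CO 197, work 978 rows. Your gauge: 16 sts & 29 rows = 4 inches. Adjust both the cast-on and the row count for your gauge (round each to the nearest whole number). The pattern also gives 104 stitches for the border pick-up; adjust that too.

Cast on 175 stitches; work 945 rows; border pick-up 92 stitches.

Stitches: 197 × 16/18 = 175.11 → 175.
Rows: 978 × 29/30 = 945.40 → 945.
border pick-up: 104 × 16/18 = 92.44 → 92.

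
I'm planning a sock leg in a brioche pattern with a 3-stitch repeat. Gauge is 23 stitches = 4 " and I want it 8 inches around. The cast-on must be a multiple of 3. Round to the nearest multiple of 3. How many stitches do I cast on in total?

45 stitches.

23 / 4 = 5.75 sts per inch.
8 × 5.75 = 46.00 sts.
Nearest multiple of 3: 45.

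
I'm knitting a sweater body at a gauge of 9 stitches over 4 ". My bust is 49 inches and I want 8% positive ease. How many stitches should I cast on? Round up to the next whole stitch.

Finished = 49 × 1.08 = 52.92 in.
9 / 4 = 2.25 sts per inch.
52.92 × 2.25 = 119.07 sts.
→ 120 sts.

120 stitches.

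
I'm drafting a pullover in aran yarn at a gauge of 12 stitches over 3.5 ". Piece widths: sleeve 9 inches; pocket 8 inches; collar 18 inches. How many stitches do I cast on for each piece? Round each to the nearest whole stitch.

sleeve 31; pocket 27; collar 62.

Rate = 12/3.5 = 3.429 sts per in.
sleeve: 9 × 3.429 = 30.86 → 31.
pocket: 8 × 3.429 = 27.43 → 27.
collar: 18 × 3.429 = 61.71 → 62.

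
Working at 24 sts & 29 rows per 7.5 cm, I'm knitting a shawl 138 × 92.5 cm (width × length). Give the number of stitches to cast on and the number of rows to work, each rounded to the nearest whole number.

Stitch gauge = 24/7.5 = 3.2 sts/cm; 138 × 3.2 = 441.60 → 442 sts.
Row gauge = 29/7.5 = 3.867 rows/cm; 92.5 × 3.867 = 357.67 → 358 rows.

Cast on 442 stitches and work 358 rows.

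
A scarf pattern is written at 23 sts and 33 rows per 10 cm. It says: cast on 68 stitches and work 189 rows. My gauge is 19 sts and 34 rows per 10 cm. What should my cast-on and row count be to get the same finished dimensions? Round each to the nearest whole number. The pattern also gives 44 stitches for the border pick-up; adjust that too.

Cast on 56 stitches; work 195 rows; border pick-up 36 stitches.

Stitches: 68 × 19/23 = 56.17 → 56.
Rows: 189 × 34/33 = 194.73 → 195.
border pick-up: 44 × 19/23 = 36.35 → 36.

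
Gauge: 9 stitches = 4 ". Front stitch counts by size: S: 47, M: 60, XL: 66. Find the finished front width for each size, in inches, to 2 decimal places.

9/4 = 2.25 sts per in.
S: 47 / 2.25 = 20.889 → 20.89 in.
M: 60 / 2.25 = 26.667 → 26.67 in.
XL: 66 / 2.25 = 29.333 → 29.33 in.

S 20.89 inches; M 26.67 inches; XL 29.33 inches.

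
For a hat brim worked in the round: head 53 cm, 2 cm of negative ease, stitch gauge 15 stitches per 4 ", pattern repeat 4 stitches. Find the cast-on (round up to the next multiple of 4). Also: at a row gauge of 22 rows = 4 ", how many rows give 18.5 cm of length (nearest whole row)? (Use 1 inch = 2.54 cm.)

Cast on 76 stitches; work 40 rows.

Finished = 53 − 2 = 51 cm.
51 cm × 1/2.54 = 20.08 inches.
15/4 = 3.75 sts per in; 20.08 × 3.75 = 75.30 sts.
Next multiple of 4 → 76.
18.5 cm = 7.28 inches; × 5.5 = 40.06 → 40 rows.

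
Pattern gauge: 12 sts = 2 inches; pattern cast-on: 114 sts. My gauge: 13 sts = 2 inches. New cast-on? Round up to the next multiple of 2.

Scale factor = 13 / 12 = 1.083.
114 × 13 / 12 = 123.50 sts.
→ 124 sts.

124 stitches.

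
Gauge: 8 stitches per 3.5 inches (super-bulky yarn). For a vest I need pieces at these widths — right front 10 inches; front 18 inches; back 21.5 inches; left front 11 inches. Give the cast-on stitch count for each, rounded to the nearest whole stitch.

Rate = 8/3.5 = 2.286 sts per in.
right front: 10 × 2.286 = 22.86 → 23.
front: 18 × 2.286 = 41.14 → 41.
back: 21.5 × 2.286 = 49.14 → 49.
left front: 11 × 2.286 = 25.14 → 25.

right front 23; front 41; back 49; left front 25.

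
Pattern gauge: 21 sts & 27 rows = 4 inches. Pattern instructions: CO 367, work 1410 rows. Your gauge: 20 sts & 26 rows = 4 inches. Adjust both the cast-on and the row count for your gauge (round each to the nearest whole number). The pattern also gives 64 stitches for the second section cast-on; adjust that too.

Cast on 350 stitches; work 1358 rows; second section cast-on 61 stitches.

Stitches: 367 × 20/21 = 349.52 → 350.
Rows: 1410 × 26/27 = 1357.78 → 1358.
second section cast-on: 64 × 20/21 = 60.95 → 61.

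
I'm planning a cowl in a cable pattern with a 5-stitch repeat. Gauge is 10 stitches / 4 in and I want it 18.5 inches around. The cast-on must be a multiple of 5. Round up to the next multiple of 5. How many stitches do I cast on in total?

10 / 4 = 2.5 sts per inch.
18.5 × 2.5 = 46.25 sts.
Next multiple of 5: 50.

Cast on 50 stitches.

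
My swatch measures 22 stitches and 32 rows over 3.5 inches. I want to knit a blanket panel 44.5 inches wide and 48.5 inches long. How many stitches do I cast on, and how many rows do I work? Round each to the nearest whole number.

Cast on 280 stitches and work 443 rows.

Stitch gauge = 22/3.5 = 6.286 sts/in; 44.5 × 6.286 = 279.71 → 280 sts.
Row gauge = 32/3.5 = 9.143 rows/in; 48.5 × 9.143 = 443.43 → 443 rows.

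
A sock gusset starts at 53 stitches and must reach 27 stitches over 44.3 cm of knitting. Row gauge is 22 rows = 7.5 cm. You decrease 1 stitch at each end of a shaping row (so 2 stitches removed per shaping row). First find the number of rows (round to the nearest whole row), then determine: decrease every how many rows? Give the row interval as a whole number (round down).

Rows = 44.3 × 2.933 = 129.9 → 130 rows.
Stitches to remove: 26 → 13 shaping rows (at 2 st each).
130 / 13 = 10.00 → every 10 rows.

Decrease every 10th row.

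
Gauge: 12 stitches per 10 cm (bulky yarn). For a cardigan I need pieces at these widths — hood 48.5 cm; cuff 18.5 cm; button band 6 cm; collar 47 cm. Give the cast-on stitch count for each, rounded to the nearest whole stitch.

Rate = 12/10 = 1.2 sts per cm.
hood: 48.5 × 1.2 = 58.20 → 58.
cuff: 18.5 × 1.2 = 22.20 → 22.
button band: 6 × 1.2 = 7.20 → 7.
collar: 47 × 1.2 = 56.40 → 56.

hood 58; cuff 22; button band 7; collar 56.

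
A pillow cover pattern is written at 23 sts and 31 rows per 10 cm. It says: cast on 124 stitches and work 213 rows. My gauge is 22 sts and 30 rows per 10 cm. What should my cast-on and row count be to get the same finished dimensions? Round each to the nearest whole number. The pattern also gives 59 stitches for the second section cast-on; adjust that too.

Stitches: 124 × 22/23 = 118.61 → 119.
Rows: 213 × 30/31 = 206.13 → 206.
second section cast-on: 59 × 22/23 = 56.43 → 56.

Cast on 119 stitches; work 206 rows; second section cast-on 56 stitches.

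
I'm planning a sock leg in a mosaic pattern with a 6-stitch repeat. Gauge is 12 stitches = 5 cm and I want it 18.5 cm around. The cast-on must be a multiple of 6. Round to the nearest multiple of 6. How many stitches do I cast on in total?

Cast on 42 stitches.

12 / 5 = 2.4 sts per cm.
18.5 × 2.4 = 44.40 sts.
Nearest multiple of 6: 42.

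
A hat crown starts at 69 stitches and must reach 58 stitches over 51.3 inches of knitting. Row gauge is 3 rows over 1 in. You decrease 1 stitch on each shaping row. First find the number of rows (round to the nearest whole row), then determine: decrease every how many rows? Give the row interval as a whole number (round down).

Decrease every 14th row.

Rows = 51.3 × 3 = 153.9 → 154 rows.
Stitches to remove: 11 → 11 shaping rows (at 1 st each).
154 / 11 = 14.00 → every 14 rows.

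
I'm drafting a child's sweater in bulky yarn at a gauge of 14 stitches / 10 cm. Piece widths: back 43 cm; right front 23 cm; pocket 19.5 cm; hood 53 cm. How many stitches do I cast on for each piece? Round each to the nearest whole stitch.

Rate = 14/10 = 1.4 sts per cm.
back: 43 × 1.4 = 60.20 → 60.
right front: 23 × 1.4 = 32.20 → 32.
pocket: 19.5 × 1.4 = 27.30 → 27.
hood: 53 × 1.4 = 74.20 → 74.

back 60; right front 32; pocket 27; hood 74.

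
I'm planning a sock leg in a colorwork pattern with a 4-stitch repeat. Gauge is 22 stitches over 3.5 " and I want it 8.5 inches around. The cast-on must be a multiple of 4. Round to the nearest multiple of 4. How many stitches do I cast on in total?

22 / 3.5 = 6.286 sts per inch.
8.5 × 6.286 = 53.43 sts.
Nearest multiple of 4: 52.

CO 52 sts.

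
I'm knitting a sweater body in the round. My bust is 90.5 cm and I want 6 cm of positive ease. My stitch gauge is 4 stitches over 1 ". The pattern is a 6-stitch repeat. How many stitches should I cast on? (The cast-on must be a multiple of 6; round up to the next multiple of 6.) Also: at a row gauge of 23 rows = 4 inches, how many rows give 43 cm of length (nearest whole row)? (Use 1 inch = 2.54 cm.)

Cast on 156 stitches; work 97 rows.

Finished = 90.5 + 6 = 96.5 cm.
96.5 cm × 1/2.54 = 37.99 inches.
4/1 = 4 sts per in; 37.99 × 4 = 151.97 sts.
Next multiple of 6 → 156.
43 cm = 16.93 inches; × 5.75 = 97.34 → 97 rows.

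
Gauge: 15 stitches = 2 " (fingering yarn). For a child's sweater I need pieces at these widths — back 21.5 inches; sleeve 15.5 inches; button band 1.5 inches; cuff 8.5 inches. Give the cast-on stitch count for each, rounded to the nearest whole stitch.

Rate = 15/2 = 7.5 sts per in.
back: 21.5 × 7.5 = 161.25 → 161.
sleeve: 15.5 × 7.5 = 116.25 → 116.
button band: 1.5 × 7.5 = 11.25 → 11.
cuff: 8.5 × 7.5 = 63.75 → 64.

back 161; sleeve 116; button band 11; cuff 64.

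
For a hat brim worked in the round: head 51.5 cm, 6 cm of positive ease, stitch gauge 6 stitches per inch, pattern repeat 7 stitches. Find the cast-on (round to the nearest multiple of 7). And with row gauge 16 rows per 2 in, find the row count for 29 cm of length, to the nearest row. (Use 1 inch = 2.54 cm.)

Cast on 133 stitches; work 91 rows.

Finished = 51.5 + 6 = 57.5 cm.
57.5 cm × 1/2.54 = 22.64 inches.
6/1 = 6 sts per in; 22.64 × 6 = 135.83 sts.
Nearest multiple of 7 → 133.
29 cm = 11.42 inches; × 8 = 91.34 → 91 rows.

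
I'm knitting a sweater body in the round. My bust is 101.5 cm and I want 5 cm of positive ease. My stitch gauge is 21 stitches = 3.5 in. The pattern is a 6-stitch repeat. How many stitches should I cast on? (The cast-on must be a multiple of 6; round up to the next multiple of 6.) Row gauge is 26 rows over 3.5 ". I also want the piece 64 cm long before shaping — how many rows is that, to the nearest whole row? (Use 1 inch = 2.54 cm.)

Finished = 101.5 + 5 = 106.5 cm.
106.5 cm × 1/2.54 = 41.93 inches.
21/3.5 = 6 sts per in; 41.93 × 6 = 251.57 sts.
Next multiple of 6 → 252.
64 cm = 25.20 inches; × 7.429 = 187.18 → 187 rows.

Cast on 252 stitches; work 187 rows.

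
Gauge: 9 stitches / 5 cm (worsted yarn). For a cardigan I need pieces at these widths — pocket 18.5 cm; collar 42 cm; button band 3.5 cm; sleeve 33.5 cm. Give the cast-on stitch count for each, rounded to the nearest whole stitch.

pocket 33; collar 76; button band 6; sleeve 60.

Rate = 9/5 = 1.8 sts per cm.
pocket: 18.5 × 1.8 = 33.30 → 33.
collar: 42 × 1.8 = 75.60 → 76.
button band: 3.5 × 1.8 = 6.30 → 6.
sleeve: 33.5 × 1.8 = 60.30 → 60.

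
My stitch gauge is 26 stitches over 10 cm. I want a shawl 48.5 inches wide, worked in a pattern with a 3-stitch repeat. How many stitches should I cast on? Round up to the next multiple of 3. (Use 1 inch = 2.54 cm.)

Cast on 321 stitches.

48.5 in = 48.5 × 2.54 = 123.19 cm.
26 / 10 = 2.6 sts/cm.
123.19 × 2.6 = 320.29 sts.
→ 321.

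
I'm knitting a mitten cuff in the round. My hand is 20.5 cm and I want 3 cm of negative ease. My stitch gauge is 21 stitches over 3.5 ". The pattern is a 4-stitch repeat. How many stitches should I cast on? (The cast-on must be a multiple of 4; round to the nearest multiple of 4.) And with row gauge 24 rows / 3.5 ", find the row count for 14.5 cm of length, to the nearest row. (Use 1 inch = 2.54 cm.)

Finished = 20.5 − 3 = 17.5 cm.
17.5 cm × 1/2.54 = 6.89 inches.
21/3.5 = 6 sts per in; 6.89 × 6 = 41.34 sts.
Nearest multiple of 4 → 40.
14.5 cm = 5.71 inches; × 6.857 = 39.15 → 39 rows.

Cast on 40 stitches; work 39 rows.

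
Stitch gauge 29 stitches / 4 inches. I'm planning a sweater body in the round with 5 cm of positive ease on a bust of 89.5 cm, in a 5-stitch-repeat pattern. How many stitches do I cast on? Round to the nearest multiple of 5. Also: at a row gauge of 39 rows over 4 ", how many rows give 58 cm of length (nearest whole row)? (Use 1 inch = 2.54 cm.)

Cast on 270 stitches; work 223 rows.

Finished = 89.5 + 5 = 94.5 cm.
94.5 cm × 1/2.54 = 37.20 inches.
29/4 = 7.25 sts per in; 37.20 × 7.25 = 269.73 sts.
Nearest multiple of 5 → 270.
58 cm = 22.83 inches; × 9.75 = 222.64 → 223 rows.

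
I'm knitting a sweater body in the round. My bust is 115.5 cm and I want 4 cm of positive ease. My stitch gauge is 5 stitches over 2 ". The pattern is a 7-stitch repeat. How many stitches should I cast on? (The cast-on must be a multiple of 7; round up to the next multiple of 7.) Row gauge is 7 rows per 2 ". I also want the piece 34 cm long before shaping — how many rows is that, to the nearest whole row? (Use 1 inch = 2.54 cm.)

Finished = 115.5 + 4 = 119.5 cm.
119.5 cm × 1/2.54 = 47.05 inches.
5/2 = 2.5 sts per in; 47.05 × 2.5 = 117.62 sts.
Next multiple of 7 → 119.
34 cm = 13.39 inches; × 3.5 = 46.85 → 47 rows.

Cast on 119 stitches; work 47 rows.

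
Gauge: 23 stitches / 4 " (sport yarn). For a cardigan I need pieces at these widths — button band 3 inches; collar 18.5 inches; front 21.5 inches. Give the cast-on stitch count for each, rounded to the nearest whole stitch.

Rate = 23/4 = 5.75 sts per in.
button band: 3 × 5.75 = 17.25 → 17.
collar: 18.5 × 5.75 = 106.38 → 106.
front: 21.5 × 5.75 = 123.62 → 124.

button band 17; collar 106; front 124.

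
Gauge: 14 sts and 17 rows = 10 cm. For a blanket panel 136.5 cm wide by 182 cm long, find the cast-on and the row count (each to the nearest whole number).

Cast on 191 stitches and work 309 rows.

Stitch gauge = 14/10 = 1.4 sts/cm; 136.5 × 1.4 = 191.10 → 191 sts.
Row gauge = 17/10 = 1.7 rows/cm; 182 × 1.7 = 309.40 → 309 rows.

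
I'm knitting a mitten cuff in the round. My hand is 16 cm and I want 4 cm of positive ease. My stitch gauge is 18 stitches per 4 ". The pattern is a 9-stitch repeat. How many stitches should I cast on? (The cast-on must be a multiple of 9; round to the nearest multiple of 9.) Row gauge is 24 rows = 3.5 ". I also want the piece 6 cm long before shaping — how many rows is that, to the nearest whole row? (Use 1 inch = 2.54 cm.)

Finished = 16 + 4 = 20 cm.
20 cm × 1/2.54 = 7.87 inches.
18/4 = 4.5 sts per in; 7.87 × 4.5 = 35.43 sts.
Nearest multiple of 9 → 36.
6 cm = 2.36 inches; × 6.857 = 16.20 → 16 rows.

Cast on 36 stitches; work 16 rows.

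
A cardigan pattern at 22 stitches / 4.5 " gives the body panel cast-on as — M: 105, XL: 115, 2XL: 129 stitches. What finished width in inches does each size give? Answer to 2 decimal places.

22/4.5 = 4.889 sts per in.
M: 105 / 4.889 = 21.477 → 21.48 in.
XL: 115 / 4.889 = 23.523 → 23.52 in.
2XL: 129 / 4.889 = 26.386 → 26.39 in.

M 21.48 inches; XL 23.52 inches; 2XL 26.39 inches.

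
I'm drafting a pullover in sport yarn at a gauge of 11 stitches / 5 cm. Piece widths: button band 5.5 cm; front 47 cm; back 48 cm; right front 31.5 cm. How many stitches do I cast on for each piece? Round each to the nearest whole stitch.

button band 12; front 103; back 106; right front 69.

Rate = 11/5 = 2.2 sts per cm.
button band: 5.5 × 2.2 = 12.10 → 12.
front: 47 × 2.2 = 103.40 → 103.
back: 48 × 2.2 = 105.60 → 106.
right front: 31.5 × 2.2 = 69.30 → 69.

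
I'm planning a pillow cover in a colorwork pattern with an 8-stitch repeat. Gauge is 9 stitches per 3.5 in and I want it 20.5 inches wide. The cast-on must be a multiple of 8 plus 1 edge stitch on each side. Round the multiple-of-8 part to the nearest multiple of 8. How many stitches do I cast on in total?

50 stitches.

9 / 3.5 = 2.571 sts per inch.
20.5 × 2.571 = 52.71 sts.
Less 2 edge sts → 50.71 for the repeat.
Nearest multiple of 8: 48.
Add back 2 edge sts → 50.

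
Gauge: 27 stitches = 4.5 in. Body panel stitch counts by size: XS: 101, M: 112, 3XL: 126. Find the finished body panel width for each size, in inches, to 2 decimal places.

27/4.5 = 6 sts per in.
XS: 101 / 6 = 16.833 → 16.83 in.
M: 112 / 6 = 18.667 → 18.67 in.
3XL: 126 / 6 = 21.000 → 21.00 in.

XS 16.83 inches; M 18.67 inches; 3XL 21.00 inches.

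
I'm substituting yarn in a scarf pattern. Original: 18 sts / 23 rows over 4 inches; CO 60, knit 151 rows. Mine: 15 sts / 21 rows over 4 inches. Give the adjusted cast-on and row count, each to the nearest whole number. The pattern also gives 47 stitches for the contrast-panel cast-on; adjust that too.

Cast on 50 stitches; work 138 rows; contrast-panel cast-on 39 stitches.

Stitches: 60 × 15/18 = 50.00 → 50.
Rows: 151 × 21/23 = 137.87 → 138.
contrast-panel cast-on: 47 × 15/18 = 39.17 → 39.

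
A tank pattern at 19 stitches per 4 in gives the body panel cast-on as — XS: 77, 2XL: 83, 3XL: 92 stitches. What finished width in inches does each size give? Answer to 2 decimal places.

19/4 = 4.75 sts per in.
XS: 77 / 4.75 = 16.211 → 16.21 in.
2XL: 83 / 4.75 = 17.474 → 17.47 in.
3XL: 92 / 4.75 = 19.368 → 19.37 in.

XS 16.21 inches; 2XL 17.47 inches; 3XL 19.37 inches.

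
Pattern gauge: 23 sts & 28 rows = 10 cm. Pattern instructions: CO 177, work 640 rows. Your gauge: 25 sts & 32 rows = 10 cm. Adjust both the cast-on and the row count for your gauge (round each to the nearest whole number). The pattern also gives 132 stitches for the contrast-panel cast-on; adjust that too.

Stitches: 177 × 25/23 = 192.39 → 192.
Rows: 640 × 32/28 = 731.43 → 731.
contrast-panel cast-on: 132 × 25/23 = 143.48 → 143.

Cast on 192 stitches; work 731 rows; contrast-panel cast-on 143 stitches.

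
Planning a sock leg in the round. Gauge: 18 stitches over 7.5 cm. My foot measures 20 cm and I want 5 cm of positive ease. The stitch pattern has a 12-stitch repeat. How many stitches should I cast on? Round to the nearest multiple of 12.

Finished = 20 + 5 = 25 cm.
18 / 7.5 = 2.4 sts/cm.
25 × 2.4 = 60.00 sts.
Nearest multiple of 12: 60.

60 stitches.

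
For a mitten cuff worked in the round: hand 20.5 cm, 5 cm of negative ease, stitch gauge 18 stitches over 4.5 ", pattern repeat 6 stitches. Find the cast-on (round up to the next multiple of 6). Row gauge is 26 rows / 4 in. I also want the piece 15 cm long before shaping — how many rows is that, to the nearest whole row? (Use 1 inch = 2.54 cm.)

Finished = 20.5 − 5 = 15.5 cm.
15.5 cm × 1/2.54 = 6.10 inches.
18/4.5 = 4 sts per in; 6.10 × 4 = 24.41 sts.
Next multiple of 6 → 30.
15 cm = 5.91 inches; × 6.5 = 38.39 → 38 rows.

Cast on 30 stitches; work 38 rows.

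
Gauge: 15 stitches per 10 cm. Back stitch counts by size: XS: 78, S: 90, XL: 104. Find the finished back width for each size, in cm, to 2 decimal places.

15/10 = 1.5 sts per cm.
XS: 78 / 1.5 = 52.000 → 52.00 cm.
S: 90 / 1.5 = 60.000 → 60.00 cm.
XL: 104 / 1.5 = 69.333 → 69.33 cm.

XS 52.00 cm; S 60.00 cm; XL 69.33 cm.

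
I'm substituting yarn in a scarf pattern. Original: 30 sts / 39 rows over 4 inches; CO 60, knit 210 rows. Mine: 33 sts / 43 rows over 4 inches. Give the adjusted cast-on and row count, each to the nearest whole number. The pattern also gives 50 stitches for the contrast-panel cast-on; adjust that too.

Stitches: 60 × 33/30 = 66.00 → 66.
Rows: 210 × 43/39 = 231.54 → 232.
contrast-panel cast-on: 50 × 33/30 = 55.00 → 55.

Cast on 66 stitches; work 232 rows; contrast-panel cast-on 55 stitches.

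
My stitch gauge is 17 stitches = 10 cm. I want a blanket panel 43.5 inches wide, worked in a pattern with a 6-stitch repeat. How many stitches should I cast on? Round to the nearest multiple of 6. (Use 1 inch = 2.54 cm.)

CO 186 sts.

43.5 in = 43.5 × 2.54 = 110.49 cm.
17 / 10 = 1.7 sts/cm.
110.49 × 1.7 = 187.83 sts.
→ 186.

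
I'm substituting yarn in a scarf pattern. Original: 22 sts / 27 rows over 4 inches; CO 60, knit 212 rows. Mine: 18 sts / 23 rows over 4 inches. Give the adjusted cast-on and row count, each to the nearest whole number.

Stitches: 60 × 18/22 = 49.09 → 49.
Rows: 212 × 23/27 = 180.59 → 181.

Cast on 49 stitches; work 181 rows.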